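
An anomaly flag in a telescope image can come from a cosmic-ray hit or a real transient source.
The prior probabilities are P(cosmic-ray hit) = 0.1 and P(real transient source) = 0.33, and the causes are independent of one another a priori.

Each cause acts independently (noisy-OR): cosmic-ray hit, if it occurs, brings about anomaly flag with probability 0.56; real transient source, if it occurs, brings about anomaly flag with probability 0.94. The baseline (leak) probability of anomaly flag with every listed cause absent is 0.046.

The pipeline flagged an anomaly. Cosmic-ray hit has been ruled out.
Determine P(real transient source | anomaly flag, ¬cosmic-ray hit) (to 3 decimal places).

Under noisy-OR, P(anomaly flag | causes) = 1 − (1−0.046)·∏(1−qᵢ) over the active causes.
Enumerate both values of real transient source and weight by the priors:
  P(anomaly flag | ¬cosmic-ray hit) = 0.046*0.67 + 0.94276*0.33
        = 0.030820 + 0.311111 = 0.341931
Configurations with real transient source contribute 0.311111, so
  P(real transient source | anomaly flag, ¬cosmic-ray hit) = 0.311111 / 0.341931 ≈ 0.910

P(real transient source | anomaly flag, ¬cosmic-ray hit) ≈ 0.910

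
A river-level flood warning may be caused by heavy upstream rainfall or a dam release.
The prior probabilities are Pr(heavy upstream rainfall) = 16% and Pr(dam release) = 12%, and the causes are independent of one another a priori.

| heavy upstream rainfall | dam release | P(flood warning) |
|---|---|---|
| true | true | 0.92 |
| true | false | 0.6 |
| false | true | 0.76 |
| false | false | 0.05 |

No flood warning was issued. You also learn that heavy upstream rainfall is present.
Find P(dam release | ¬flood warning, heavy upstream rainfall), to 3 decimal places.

P(dam release | ¬flood warning, heavy upstream rainfall) ≈ 0.027

P(¬flood warning | heavy upstream rainfall) = 0.4*0.88 + 0.08*0.12 = 0.352000 + 0.009600 = 0.361600
Restricting to configurations with dam release present: 0.08*0.12 = 0.009600.
P(dam release | ¬flood warning, heavy upstream rainfall) = 0.009600 / 0.361600 ≈ 0.027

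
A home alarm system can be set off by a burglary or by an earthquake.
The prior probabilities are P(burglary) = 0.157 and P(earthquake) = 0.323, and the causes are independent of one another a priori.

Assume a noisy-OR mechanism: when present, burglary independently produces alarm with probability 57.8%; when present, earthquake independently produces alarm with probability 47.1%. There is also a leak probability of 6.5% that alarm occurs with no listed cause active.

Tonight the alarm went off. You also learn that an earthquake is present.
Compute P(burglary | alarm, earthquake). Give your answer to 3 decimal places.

P(burglary | alarm, earthquake) ≈ 0.226

Under noisy-OR, P(alarm | causes) = 1 − (1−0.065)·∏(1−qᵢ) over the active causes.
Weight on burglary=true, given the evidence: 0.791272×0.157 = 0.124230
Denominator P(alarm | earthquake): 0.505385×0.843 + 0.791272×0.157 = 0.550270
P(burglary | alarm, earthquake) = 0.124230/0.550270 ≈ 0.226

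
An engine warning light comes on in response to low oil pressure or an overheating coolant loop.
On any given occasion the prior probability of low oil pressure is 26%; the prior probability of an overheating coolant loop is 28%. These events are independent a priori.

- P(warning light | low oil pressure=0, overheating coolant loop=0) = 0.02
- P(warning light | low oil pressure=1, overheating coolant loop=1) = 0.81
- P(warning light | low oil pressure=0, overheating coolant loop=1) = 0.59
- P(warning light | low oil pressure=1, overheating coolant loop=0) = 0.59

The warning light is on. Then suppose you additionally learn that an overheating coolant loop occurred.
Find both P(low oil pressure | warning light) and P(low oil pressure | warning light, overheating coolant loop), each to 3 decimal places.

P(low oil pressure | warning light) ≈ 0.560; P(low oil pressure | warning light, overheating coolant loop) ≈ 0.325

Sum P(warning light|·) weighted by the priors over the 4 (low oil pressure, overheating coolant loop) configurations:
  P(warning light) = 0.02×0.74×0.72 + 0.59×0.74×0.28 + 0.59×0.26×0.72 + 0.81×0.26×0.28
        = 0.010656 + 0.122248 + 0.110448 + 0.058968 = 0.302320
Configurations with low oil pressure contribute 0.169416, so
  P(low oil pressure | warning light) = 0.169416 / 0.302320 ≈ 0.560

Now condition on the additional information:
Weight on low oil pressure=true, given the evidence: 0.81×0.26 = 0.210600
Normalizer over all consistent configurations: 0.59×0.74 + 0.81×0.26 = 0.647200
Posterior = 0.210600 / 0.647200 ≈ 0.325
— overheating coolant loop explains away the evidence for low oil pressure.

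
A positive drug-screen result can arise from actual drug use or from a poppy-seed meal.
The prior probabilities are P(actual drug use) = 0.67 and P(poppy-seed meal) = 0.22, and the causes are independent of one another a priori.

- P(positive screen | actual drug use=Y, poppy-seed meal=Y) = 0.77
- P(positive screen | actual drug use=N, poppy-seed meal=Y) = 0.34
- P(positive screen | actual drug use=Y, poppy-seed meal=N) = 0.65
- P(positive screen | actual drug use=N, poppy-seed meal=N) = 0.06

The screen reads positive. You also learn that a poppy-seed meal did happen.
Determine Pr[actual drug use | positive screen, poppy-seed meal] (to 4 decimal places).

Weight on actual drug use=true, given the evidence: 0.77·0.67 = 0.515900
Normalizer over all consistent configurations: 0.34·0.33 + 0.77·0.67 = 0.628100
P(actual drug use | positive screen, poppy-seed meal) = 0.515900/0.628100 ≈ 0.8214

Pr[actual drug use | positive screen, poppy-seed meal] ≈ 0.8214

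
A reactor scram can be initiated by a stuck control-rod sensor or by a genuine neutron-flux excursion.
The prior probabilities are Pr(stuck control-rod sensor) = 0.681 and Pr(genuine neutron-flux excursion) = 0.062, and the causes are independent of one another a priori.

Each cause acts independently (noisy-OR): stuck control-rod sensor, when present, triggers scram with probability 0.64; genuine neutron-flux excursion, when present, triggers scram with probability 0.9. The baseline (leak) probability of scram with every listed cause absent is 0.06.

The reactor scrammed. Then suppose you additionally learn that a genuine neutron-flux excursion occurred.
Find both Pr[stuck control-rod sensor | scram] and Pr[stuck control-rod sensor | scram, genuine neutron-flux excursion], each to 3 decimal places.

Under noisy-OR, P(scram | causes) = 1 − (1−0.06)·∏(1−qᵢ) over the active causes.
By total probability over the 4 (stuck control-rod sensor, genuine neutron-flux excursion) configurations:
  P(scram) = 0.06×0.319×0.938 + 0.906×0.319×0.062 + 0.6616×0.681×0.938 + 0.96616×0.681×0.062
        = 0.017953 + 0.017919 + 0.422616 + 0.040793 = 0.499281
Configurations with stuck control-rod sensor contribute 0.463409, so
  P(stuck control-rod sensor | scram) = 0.463409 / 0.499281 ≈ 0.928

With the extra evidence:
Numerator (weight on configurations with stuck control-rod sensor): 0.96616·0.681 = 0.657955
The normalizing constant is 0.906·0.319 + 0.96616·0.681 = 0.946969
P(stuck control-rod sensor | scram, genuine neutron-flux excursion) = 0.657955/0.946969 ≈ 0.695
The drop from 0.928 to 0.695 is the explaining-away (discounting) effect.

Pr[stuck control-rod sensor | scram] ≈ 0.928; Pr[stuck control-rod sensor | scram, genuine neutron-flux excursion] ≈ 0.695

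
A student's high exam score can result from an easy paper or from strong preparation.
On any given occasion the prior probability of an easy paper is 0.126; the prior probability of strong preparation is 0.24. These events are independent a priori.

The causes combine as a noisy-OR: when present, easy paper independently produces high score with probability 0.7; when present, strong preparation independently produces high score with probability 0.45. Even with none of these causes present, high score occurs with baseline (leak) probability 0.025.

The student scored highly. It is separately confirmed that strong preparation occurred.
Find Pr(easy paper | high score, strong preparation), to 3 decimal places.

Under noisy-OR, P(high score | causes) = 1 − (1−0.025)·∏(1−qᵢ) over the active causes.
Weight on easy paper=true, given the evidence: 0.839125*0.126 = 0.105730
The normalizing constant is 0.46375*0.874 + 0.839125*0.126 = 0.511047
Posterior = 0.105730 / 0.511047 ≈ 0.207

Pr(easy paper | high score, strong preparation) ≈ 0.207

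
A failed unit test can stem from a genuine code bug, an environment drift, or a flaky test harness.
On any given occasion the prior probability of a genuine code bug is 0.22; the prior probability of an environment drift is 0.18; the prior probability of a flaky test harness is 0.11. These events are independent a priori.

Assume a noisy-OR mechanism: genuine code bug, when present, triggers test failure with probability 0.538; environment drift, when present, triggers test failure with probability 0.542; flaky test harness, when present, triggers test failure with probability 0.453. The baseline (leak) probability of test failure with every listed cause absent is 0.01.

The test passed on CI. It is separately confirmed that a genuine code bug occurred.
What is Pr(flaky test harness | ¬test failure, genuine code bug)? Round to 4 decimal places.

Under noisy-OR, P(test failure | causes) = 1 − (1−0.01)·∏(1−qᵢ) over the active causes.
Numerator (weight on configurations with flaky test harness): 0.022567 + 0.002269 = 0.024836
Denominator P(¬test failure | genuine code bug): 0.45738·0.82·0.89 + 0.250187·0.82·0.11 + 0.20948·0.18·0.89 + 0.114586·0.18·0.11 = 0.392191
Posterior = 0.024836 / 0.392191 ≈ 0.0633

Pr(flaky test harness | ¬test failure, genuine code bug) ≈ 0.0633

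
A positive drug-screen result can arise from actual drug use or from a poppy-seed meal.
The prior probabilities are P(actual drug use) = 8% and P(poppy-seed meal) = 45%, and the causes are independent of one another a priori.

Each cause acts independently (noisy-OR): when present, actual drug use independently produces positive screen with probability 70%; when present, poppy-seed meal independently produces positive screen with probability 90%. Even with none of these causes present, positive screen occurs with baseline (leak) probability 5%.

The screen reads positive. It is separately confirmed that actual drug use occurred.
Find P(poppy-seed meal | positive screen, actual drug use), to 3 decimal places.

P(poppy-seed meal | positive screen, actual drug use) ≈ 0.526

Under noisy-OR, P(positive screen | causes) = 1 − (1−0.05)·∏(1−qᵢ) over the active causes.
Numerator (weight on configurations with poppy-seed meal): 0.9715×0.45 = 0.437175
The normalizing constant is 0.715×0.55 + 0.9715×0.45 = 0.830425
Posterior = 0.437175 / 0.830425 ≈ 0.526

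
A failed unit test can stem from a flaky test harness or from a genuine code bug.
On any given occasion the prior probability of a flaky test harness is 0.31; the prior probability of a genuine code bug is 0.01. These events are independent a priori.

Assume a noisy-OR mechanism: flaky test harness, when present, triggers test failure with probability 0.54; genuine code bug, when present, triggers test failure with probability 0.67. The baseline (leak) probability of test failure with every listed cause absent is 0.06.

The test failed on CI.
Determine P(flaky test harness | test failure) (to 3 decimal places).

P(flaky test harness | test failure) ≈ 0.794

Under noisy-OR, P(test failure | causes) = 1 − (1−0.06)·∏(1−qᵢ) over the active causes.
Sum P(test failure|·) weighted by the priors over the 4 (flaky test harness, genuine code bug) configurations:
  P(test failure) = 0.06×0.69×0.99 + 0.6898×0.69×0.01 + 0.5676×0.31×0.99 + 0.857308×0.31×0.01
        = 0.040986 + 0.004760 + 0.174196 + 0.002658 = 0.222600
Configurations with flaky test harness contribute 0.176854, so
  P(flaky test harness | test failure) = 0.176854 / 0.222600 ≈ 0.794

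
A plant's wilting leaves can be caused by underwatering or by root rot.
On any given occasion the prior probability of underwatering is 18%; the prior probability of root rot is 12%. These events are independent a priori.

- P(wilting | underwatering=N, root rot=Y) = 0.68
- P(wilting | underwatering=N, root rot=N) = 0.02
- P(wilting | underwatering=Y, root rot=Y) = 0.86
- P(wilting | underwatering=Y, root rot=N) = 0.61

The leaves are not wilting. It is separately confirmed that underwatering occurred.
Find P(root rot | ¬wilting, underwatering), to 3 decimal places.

P(root rot | ¬wilting, underwatering) ≈ 0.047

Enumerate both values of root rot and weight by the priors:
  P(¬wilting | underwatering) = 0.39*0.88 + 0.14*0.12
        = 0.343200 + 0.016800 = 0.360000
The terms with root rot present sum to 0.016800, so
  P(root rot | ¬wilting, underwatering) = 0.016800 / 0.360000 ≈ 0.047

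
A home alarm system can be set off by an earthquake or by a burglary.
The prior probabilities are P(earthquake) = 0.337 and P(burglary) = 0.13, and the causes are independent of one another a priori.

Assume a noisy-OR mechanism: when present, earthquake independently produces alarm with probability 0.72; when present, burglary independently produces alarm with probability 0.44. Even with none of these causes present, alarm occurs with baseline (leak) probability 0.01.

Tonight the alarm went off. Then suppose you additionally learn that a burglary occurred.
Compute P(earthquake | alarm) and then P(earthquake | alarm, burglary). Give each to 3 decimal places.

P(earthquake | alarm) ≈ 0.849; P(earthquake | alarm, burglary) ≈ 0.491

Under noisy-OR, P(alarm | causes) = 1 − (1−0.01)·∏(1−qᵢ) over the active causes.
By total probability over the 4 (earthquake, burglary) configurations:
  P(alarm) = 0.01×0.663×0.87 + 0.4456×0.663×0.13 + 0.7228×0.337×0.87 + 0.844768×0.337×0.13
        = 0.005768 + 0.038406 + 0.211918 + 0.037009 = 0.293101
Keeping only the earthquake-present terms gives 0.248927, so
  P(earthquake | alarm) = 0.248927 / 0.293101 ≈ 0.849

With the extra evidence:
P(alarm | burglary) = 0.4456·0.663 + 0.844768·0.337 = 0.295433 + 0.284687 = 0.580120
Restricting to configurations with earthquake present: 0.844768·0.337 = 0.284687.
So P(earthquake | alarm, burglary) = 0.284687/0.580120 ≈ 0.491.
— burglary explains away the evidence for earthquake.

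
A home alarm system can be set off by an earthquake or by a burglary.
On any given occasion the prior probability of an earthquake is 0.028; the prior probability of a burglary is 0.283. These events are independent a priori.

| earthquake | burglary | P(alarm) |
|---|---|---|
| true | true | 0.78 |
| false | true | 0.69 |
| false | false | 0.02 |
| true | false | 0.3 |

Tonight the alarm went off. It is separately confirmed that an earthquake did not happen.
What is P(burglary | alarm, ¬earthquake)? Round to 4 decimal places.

P(burglary | alarm, ¬earthquake) ≈ 0.9316

P(alarm | ¬earthquake) = 0.02·0.717 + 0.69·0.283 = 0.014340 + 0.195270 = 0.209610
Restricting to configurations with burglary present: 0.69·0.283 = 0.195270.
Hence the posterior is 0.195270/0.209610 ≈ 0.9316.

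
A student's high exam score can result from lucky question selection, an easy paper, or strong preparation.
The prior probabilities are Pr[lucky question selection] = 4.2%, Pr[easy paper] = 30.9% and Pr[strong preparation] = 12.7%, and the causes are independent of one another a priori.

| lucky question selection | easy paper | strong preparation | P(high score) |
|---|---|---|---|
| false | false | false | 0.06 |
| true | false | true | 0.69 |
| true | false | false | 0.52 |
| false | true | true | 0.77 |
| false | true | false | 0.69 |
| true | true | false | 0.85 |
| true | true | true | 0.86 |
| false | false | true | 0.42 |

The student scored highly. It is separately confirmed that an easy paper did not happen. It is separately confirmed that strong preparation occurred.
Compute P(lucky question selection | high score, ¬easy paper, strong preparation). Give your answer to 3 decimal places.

P(lucky question selection | high score, ¬easy paper, strong preparation) ≈ 0.067

By total probability over both values of lucky question selection:
  P(high score | ¬easy paper, strong preparation) = 0.42×0.958 + 0.69×0.042
        = 0.402360 + 0.028980 = 0.431340
Configurations with lucky question selection contribute 0.028980, so
  P(lucky question selection | high score, ¬easy paper, strong preparation) = 0.028980 / 0.431340 ≈ 0.067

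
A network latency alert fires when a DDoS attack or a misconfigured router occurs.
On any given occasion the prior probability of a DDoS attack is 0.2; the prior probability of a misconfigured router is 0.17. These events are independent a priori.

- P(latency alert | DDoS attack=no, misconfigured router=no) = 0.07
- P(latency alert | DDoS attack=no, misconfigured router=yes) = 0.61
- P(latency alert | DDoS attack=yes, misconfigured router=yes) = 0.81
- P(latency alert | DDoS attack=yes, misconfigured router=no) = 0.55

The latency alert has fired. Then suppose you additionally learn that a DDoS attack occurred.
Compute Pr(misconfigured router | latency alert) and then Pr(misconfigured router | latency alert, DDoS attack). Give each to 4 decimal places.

Numerator (weight on configurations with misconfigured router): 0.082960 + 0.027540 = 0.110500
Denominator P(latency alert): 0.07*0.8*0.83 + 0.61*0.8*0.17 + 0.55*0.2*0.83 + 0.81*0.2*0.17 = 0.248280
P(misconfigured router | latency alert) = 0.110500/0.248280 ≈ 0.4451

Now also conditioning on DDoS attack=true:
Enumerate both values of misconfigured router and weight by the priors:
  P(latency alert | DDoS attack) = 0.55·0.83 + 0.81·0.17
        = 0.456500 + 0.137700 = 0.594200
Configurations with misconfigured router contribute 0.137700, so
  P(misconfigured router | latency alert, DDoS attack) = 0.137700 / 0.594200 ≈ 0.2317

Pr(misconfigured router | latency alert) ≈ 0.4451; Pr(misconfigured router | latency alert, DDoS attack) ≈ 0.2317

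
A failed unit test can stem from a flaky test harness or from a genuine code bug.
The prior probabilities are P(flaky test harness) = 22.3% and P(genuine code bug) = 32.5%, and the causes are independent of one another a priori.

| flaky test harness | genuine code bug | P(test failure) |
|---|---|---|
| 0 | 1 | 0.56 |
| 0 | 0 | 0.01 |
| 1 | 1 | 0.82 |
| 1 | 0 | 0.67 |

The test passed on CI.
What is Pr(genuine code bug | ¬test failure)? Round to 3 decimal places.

Sum P(¬test failure|·) weighted by the priors over the 4 (flaky test harness, genuine code bug) configurations:
  P(¬test failure) = 0.99*0.777*0.675 + 0.44*0.777*0.325 + 0.33*0.223*0.675 + 0.18*0.223*0.325
        = 0.519230 + 0.111111 + 0.049673 + 0.013046 = 0.693060
Keeping only the genuine code bug-present terms gives 0.124157, so
  P(genuine code bug | ¬test failure) = 0.124157 / 0.693060 ≈ 0.179

Pr(genuine code bug | ¬test failure) ≈ 0.179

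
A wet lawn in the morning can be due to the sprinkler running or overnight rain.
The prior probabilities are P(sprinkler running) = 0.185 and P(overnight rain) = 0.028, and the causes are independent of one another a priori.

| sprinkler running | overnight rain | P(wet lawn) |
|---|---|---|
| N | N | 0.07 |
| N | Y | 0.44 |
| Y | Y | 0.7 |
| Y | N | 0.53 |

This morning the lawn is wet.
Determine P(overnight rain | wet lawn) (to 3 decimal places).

P(overnight rain | wet lawn) ≈ 0.083

By total probability over the 4 (sprinkler running, overnight rain) configurations:
  P(wet lawn) = 0.07*0.815*0.972 + 0.44*0.815*0.028 + 0.53*0.185*0.972 + 0.7*0.185*0.028
        = 0.055453 + 0.010041 + 0.095305 + 0.003626 = 0.164425
The terms with overnight rain present sum to 0.013667, so
  P(overnight rain | wet lawn) = 0.013667 / 0.164425 ≈ 0.083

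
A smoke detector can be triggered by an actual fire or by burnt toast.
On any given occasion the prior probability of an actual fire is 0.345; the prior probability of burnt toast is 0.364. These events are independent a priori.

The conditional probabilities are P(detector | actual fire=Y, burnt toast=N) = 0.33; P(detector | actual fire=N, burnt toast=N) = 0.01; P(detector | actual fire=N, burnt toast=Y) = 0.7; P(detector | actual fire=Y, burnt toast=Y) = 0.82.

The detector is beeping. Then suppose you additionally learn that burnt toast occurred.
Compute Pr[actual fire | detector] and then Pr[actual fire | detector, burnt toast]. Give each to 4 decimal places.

Pr[actual fire | detector] ≈ 0.5062; Pr[actual fire | detector, burnt toast] ≈ 0.3816

Numerator (weight on configurations with actual fire): 0.072409 + 0.102976 = 0.175385
Denominator P(detector): 0.01*0.655*0.636 + 0.7*0.655*0.364 + 0.33*0.345*0.636 + 0.82*0.345*0.364 = 0.346445
P(actual fire | detector) = 0.175385/0.346445 ≈ 0.5062

Now also conditioning on burnt toast=true:
By total probability over both values of actual fire:
  P(detector | burnt toast) = 0.7×0.655 + 0.82×0.345
        = 0.458500 + 0.282900 = 0.741400
Configurations with actual fire contribute 0.282900, so
  P(actual fire | detector, burnt toast) = 0.282900 / 0.741400 ≈ 0.3816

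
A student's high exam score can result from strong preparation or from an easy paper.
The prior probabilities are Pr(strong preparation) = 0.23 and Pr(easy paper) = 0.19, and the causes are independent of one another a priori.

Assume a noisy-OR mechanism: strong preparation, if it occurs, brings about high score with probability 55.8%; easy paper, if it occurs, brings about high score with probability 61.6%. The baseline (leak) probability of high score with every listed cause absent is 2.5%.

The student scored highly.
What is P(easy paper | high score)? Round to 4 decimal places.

P(easy paper | high score) ≈ 0.5128

Under noisy-OR, P(high score | causes) = 1 − (1−0.025)·∏(1−qᵢ) over the active causes.
By total probability over the 4 (strong preparation, easy paper) configurations:
  P(high score) = 0.025*0.77*0.81 + 0.6256*0.77*0.19 + 0.56905*0.23*0.81 + 0.834515*0.23*0.19
        = 0.015593 + 0.091525 + 0.106014 + 0.036468 = 0.249600
The terms with easy paper present sum to 0.127993, so
  P(easy paper | high score) = 0.127993 / 0.249600 ≈ 0.5128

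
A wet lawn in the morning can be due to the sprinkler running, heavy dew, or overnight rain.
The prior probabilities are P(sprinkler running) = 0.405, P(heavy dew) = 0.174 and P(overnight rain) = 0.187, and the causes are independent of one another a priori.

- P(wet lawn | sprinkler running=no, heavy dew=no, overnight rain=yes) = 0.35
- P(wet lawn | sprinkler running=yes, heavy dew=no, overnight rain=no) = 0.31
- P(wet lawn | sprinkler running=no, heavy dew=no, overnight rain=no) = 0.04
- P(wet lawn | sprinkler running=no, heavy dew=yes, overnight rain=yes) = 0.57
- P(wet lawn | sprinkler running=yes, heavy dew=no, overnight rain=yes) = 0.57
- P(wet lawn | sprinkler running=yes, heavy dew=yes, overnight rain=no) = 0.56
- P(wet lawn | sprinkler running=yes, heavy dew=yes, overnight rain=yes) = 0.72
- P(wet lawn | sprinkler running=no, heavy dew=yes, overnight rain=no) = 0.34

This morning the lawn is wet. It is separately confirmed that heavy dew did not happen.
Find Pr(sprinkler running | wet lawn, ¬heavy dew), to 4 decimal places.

For the numerator, keep only sprinkler running=true terms: 0.102072 + 0.043169 = 0.145241
Denominator P(wet lawn | ¬heavy dew): 0.04·0.595·0.813 + 0.35·0.595·0.187 + 0.31·0.405·0.813 + 0.57·0.405·0.187 = 0.203533
P(sprinkler running | wet lawn, ¬heavy dew) = 0.145241/0.203533 ≈ 0.7136

Pr(sprinkler running | wet lawn, ¬heavy dew) ≈ 0.7136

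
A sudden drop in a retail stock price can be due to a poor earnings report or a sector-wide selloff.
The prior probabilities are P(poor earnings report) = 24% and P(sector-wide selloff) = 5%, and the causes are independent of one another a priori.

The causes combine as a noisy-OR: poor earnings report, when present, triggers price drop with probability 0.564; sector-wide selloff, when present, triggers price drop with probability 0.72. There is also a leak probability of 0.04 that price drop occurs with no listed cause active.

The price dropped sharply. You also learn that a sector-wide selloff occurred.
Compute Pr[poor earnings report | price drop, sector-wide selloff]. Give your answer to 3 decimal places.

Pr[poor earnings report | price drop, sector-wide selloff] ≈ 0.276

Under noisy-OR, P(price drop | causes) = 1 − (1−0.04)·∏(1−qᵢ) over the active causes.
P(price drop | sector-wide selloff) = 0.7312·0.76 + 0.882803·0.24 = 0.555712 + 0.211873 = 0.767585
The poor earnings report-present share is 0.882803·0.24 = 0.211873.
Hence the posterior is 0.211873/0.767585 ≈ 0.276.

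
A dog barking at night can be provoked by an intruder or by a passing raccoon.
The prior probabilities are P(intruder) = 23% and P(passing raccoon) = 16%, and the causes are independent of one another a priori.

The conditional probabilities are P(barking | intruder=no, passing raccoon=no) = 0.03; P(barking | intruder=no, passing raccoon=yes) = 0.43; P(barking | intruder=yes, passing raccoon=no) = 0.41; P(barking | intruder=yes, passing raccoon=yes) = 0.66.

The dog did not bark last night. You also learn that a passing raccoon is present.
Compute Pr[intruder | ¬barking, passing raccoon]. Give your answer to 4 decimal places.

Pr[intruder | ¬barking, passing raccoon] ≈ 0.1512

Enumerate both values of intruder and weight by the priors:
  P(¬barking | passing raccoon) = 0.57·0.77 + 0.34·0.23
        = 0.438900 + 0.078200 = 0.517100
The terms with intruder present sum to 0.078200, so
  P(intruder | ¬barking, passing raccoon) = 0.078200 / 0.517100 ≈ 0.1512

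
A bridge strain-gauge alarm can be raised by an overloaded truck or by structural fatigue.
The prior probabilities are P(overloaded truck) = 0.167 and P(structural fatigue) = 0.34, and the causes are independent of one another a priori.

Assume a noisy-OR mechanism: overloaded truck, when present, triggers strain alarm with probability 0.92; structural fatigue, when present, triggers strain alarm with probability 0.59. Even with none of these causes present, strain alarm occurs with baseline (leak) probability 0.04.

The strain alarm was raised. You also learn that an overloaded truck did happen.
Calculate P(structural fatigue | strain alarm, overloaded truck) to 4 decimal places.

Under noisy-OR, P(strain alarm | causes) = 1 − (1−0.04)·∏(1−qᵢ) over the active causes.
Numerator (weight on configurations with structural fatigue): 0.968512·0.34 = 0.329294
Denominator P(strain alarm | overloaded truck): 0.9232·0.66 + 0.968512·0.34 = 0.938606
Posterior = 0.329294 / 0.938606 ≈ 0.3508

P(structural fatigue | strain alarm, overloaded truck) ≈ 0.3508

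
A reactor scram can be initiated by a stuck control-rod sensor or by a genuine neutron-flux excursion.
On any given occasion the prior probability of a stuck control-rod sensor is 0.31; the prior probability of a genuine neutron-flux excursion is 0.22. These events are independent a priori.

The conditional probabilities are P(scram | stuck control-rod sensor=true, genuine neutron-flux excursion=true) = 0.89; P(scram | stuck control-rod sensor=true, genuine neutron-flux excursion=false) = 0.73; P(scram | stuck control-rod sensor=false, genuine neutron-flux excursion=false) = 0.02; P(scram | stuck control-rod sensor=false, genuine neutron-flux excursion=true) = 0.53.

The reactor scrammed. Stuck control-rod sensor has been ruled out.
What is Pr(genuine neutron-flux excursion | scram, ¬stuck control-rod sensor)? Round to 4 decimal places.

Pr(genuine neutron-flux excursion | scram, ¬stuck control-rod sensor) ≈ 0.8820

Numerator (weight on configurations with genuine neutron-flux excursion): 0.53×0.22 = 0.116600
Denominator P(scram | ¬stuck control-rod sensor): 0.02×0.78 + 0.53×0.22 = 0.132200
P(genuine neutron-flux excursion | scram, ¬stuck control-rod sensor) = 0.116600/0.132200 ≈ 0.8820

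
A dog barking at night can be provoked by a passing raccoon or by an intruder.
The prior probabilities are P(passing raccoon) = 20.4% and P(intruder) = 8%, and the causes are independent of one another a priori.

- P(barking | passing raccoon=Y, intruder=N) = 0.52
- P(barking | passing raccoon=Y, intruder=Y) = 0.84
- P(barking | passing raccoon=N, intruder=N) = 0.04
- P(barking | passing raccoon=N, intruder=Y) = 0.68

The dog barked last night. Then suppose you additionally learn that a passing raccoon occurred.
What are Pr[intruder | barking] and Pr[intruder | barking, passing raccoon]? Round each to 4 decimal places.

Pr[intruder | barking] ≈ 0.3100; Pr[intruder | barking, passing raccoon] ≈ 0.1232

Sum P(barking|·) weighted by the priors over the 4 (passing raccoon, intruder) configurations:
  P(barking) = 0.04×0.796×0.92 + 0.68×0.796×0.08 + 0.52×0.204×0.92 + 0.84×0.204×0.08
        = 0.029293 + 0.043302 + 0.097594 + 0.013709 = 0.183898
Configurations with intruder contribute 0.057011, so
  P(intruder | barking) = 0.057011 / 0.183898 ≈ 0.3100

Now also conditioning on passing raccoon=true:
By total probability over both values of intruder:
  P(barking | passing raccoon) = 0.52×0.92 + 0.84×0.08
        = 0.478400 + 0.067200 = 0.545600
Keeping only the intruder-present terms gives 0.067200, so
  P(intruder | barking, passing raccoon) = 0.067200 / 0.545600 ≈ 0.1232
This is intercausal reasoning (explaining away): once passing raccoon accounts for the barking, intruder becomes less likely.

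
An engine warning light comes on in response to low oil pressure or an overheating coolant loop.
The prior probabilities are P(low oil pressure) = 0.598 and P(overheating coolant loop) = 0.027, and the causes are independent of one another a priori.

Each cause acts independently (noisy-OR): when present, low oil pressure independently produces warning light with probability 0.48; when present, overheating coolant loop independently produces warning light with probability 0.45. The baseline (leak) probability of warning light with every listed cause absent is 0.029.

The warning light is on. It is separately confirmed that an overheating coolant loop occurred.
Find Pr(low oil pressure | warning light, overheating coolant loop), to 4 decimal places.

Under noisy-OR, P(warning light | causes) = 1 − (1−0.029)·∏(1−qᵢ) over the active causes.
Sum P(warning light|·) weighted by the priors over both values of low oil pressure:
  P(warning light | overheating coolant loop) = 0.46595×0.402 + 0.722294×0.598
        = 0.187312 + 0.431932 = 0.619244
Configurations with low oil pressure contribute 0.431932, so
  P(low oil pressure | warning light, overheating coolant loop) = 0.431932 / 0.619244 ≈ 0.6975

Pr(low oil pressure | warning light, overheating coolant loop) ≈ 0.6975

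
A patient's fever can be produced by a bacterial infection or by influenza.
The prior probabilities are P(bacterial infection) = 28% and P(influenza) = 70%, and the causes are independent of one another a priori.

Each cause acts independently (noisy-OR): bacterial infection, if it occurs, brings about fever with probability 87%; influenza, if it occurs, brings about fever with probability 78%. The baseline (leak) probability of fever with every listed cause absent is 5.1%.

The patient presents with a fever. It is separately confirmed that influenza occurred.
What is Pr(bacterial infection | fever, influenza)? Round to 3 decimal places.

Pr(bacterial infection | fever, influenza) ≈ 0.323

Under noisy-OR, P(fever | causes) = 1 − (1−0.051)·∏(1−qᵢ) over the active causes.
P(fever | influenza) = 0.79122*0.72 + 0.972859*0.28 = 0.569678 + 0.272401 = 0.842079
The bacterial infection-present share is 0.972859*0.28 = 0.272401.
Hence the posterior is 0.272401/0.842079 ≈ 0.323.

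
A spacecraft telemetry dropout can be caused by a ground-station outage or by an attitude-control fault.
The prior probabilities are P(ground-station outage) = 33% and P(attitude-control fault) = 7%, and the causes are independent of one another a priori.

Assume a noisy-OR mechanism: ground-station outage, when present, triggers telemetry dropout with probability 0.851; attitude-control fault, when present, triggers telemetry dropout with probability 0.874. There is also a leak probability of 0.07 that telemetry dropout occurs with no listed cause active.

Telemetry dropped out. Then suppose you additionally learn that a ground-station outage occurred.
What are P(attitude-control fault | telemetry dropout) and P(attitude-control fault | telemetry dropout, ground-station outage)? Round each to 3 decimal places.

Under noisy-OR, P(telemetry dropout | causes) = 1 − (1−0.07)·∏(1−qᵢ) over the active causes.
For the numerator, keep only attitude-control fault=true terms: 0.041404 + 0.022697 = 0.064101
Denominator P(telemetry dropout): 0.07×0.67×0.93 + 0.88282×0.67×0.07 + 0.86143×0.33×0.93 + 0.98254×0.33×0.07 = 0.372091
Posterior = 0.064101 / 0.372091 ≈ 0.172

With the extra evidence:
Sum P(telemetry dropout|·) weighted by the priors over both values of attitude-control fault:
  P(telemetry dropout | ground-station outage) = 0.86143×0.93 + 0.98254×0.07
        = 0.801130 + 0.068778 = 0.869908
The terms with attitude-control fault present sum to 0.068778, so
  P(attitude-control fault | telemetry dropout, ground-station outage) = 0.068778 / 0.869908 ≈ 0.079

P(attitude-control fault | telemetry dropout) ≈ 0.172; P(attitude-control fault | telemetry dropout, ground-station outage) ≈ 0.079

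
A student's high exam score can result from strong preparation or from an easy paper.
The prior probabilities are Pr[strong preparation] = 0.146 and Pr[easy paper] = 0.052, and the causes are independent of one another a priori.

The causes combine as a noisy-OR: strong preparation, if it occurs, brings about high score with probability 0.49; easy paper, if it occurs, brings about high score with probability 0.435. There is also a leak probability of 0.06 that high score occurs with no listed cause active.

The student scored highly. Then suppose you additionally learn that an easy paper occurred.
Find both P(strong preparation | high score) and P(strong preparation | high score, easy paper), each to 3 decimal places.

Under noisy-OR, P(high score | causes) = 1 − (1−0.06)·∏(1−qᵢ) over the active causes.
Sum P(high score|·) weighted by the priors over the 4 (strong preparation, easy paper) configurations:
  P(high score) = 0.06×0.854×0.948 + 0.4689×0.854×0.052 + 0.5206×0.146×0.948 + 0.729139×0.146×0.052
        = 0.048576 + 0.020823 + 0.072055 + 0.005536 = 0.146990
Keeping only the strong preparation-present terms gives 0.077591, so
  P(strong preparation | high score) = 0.077591 / 0.146990 ≈ 0.528

Now condition on the additional information:
By total probability over both values of strong preparation:
  P(high score | easy paper) = 0.4689·0.854 + 0.729139·0.146
        = 0.400441 + 0.106454 = 0.506895
Keeping only the strong preparation-present terms gives 0.106454, so
  P(strong preparation | high score, easy paper) = 0.106454 / 0.506895 ≈ 0.210
— easy paper explains away the evidence for strong preparation.

P(strong preparation | high score) ≈ 0.528; P(strong preparation | high score, easy paper) ≈ 0.210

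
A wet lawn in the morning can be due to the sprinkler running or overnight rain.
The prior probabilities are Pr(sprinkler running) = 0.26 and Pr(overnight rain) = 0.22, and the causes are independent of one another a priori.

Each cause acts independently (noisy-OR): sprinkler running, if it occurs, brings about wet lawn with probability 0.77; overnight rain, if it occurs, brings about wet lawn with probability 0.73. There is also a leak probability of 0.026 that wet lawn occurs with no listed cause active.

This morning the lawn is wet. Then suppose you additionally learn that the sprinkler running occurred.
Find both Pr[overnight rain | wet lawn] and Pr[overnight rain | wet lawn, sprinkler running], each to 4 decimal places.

Under noisy-OR, P(wet lawn | causes) = 1 − (1−0.026)·∏(1−qᵢ) over the active causes.
Enumerate the 4 (sprinkler running, overnight rain) configurations and weight by the priors:
  P(wet lawn) = 0.026×0.74×0.78 + 0.73702×0.74×0.22 + 0.77598×0.26×0.78 + 0.939515×0.26×0.22
        = 0.015007 + 0.119987 + 0.157369 + 0.053740 = 0.346103
The terms with overnight rain present sum to 0.173727, so
  P(overnight rain | wet lawn) = 0.173727 / 0.346103 ≈ 0.5020

Now also conditioning on sprinkler running=true:
Sum P(wet lawn|·) weighted by the priors over both values of overnight rain:
  P(wet lawn | sprinkler running) = 0.77598*0.78 + 0.939515*0.22
        = 0.605264 + 0.206693 = 0.811957
The terms with overnight rain present sum to 0.206693, so
  P(overnight rain | wet lawn, sprinkler running) = 0.206693 / 0.811957 ≈ 0.2546

Pr[overnight rain | wet lawn] ≈ 0.5020; Pr[overnight rain | wet lawn, sprinkler running] ≈ 0.2546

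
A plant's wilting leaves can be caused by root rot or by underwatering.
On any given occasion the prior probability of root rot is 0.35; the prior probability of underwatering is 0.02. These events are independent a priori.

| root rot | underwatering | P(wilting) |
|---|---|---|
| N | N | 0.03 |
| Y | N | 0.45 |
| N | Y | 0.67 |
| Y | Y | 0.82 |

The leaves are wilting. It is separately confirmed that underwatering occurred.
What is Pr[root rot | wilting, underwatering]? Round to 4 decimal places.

Enumerate both values of root rot and weight by the priors:
  P(wilting | underwatering) = 0.67*0.65 + 0.82*0.35
        = 0.435500 + 0.287000 = 0.722500
The terms with root rot present sum to 0.287000, so
  P(root rot | wilting, underwatering) = 0.287000 / 0.722500 ≈ 0.3972

Pr[root rot | wilting, underwatering] ≈ 0.3972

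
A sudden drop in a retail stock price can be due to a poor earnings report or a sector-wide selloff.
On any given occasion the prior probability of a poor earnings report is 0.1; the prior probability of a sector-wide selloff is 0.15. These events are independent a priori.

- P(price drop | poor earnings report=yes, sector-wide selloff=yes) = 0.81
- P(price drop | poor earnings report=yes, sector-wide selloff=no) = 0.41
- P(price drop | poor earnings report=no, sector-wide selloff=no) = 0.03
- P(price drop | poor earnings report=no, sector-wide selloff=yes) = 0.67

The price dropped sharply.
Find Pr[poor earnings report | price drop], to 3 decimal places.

By total probability over the 4 (poor earnings report, sector-wide selloff) configurations:
  P(price drop) = 0.03×0.9×0.85 + 0.67×0.9×0.15 + 0.41×0.1×0.85 + 0.81×0.1×0.15
        = 0.022950 + 0.090450 + 0.034850 + 0.012150 = 0.160400
Configurations with poor earnings report contribute 0.047000, so
  P(poor earnings report | price drop) = 0.047000 / 0.160400 ≈ 0.293

Pr[poor earnings report | price drop] ≈ 0.293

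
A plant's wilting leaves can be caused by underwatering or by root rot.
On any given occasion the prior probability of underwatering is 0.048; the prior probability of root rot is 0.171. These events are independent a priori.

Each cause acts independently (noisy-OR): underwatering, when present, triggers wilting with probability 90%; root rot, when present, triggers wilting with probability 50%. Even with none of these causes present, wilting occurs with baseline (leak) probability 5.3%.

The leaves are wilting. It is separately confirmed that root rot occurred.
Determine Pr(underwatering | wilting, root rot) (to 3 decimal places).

Pr(underwatering | wilting, root rot) ≈ 0.084

Under noisy-OR, P(wilting | causes) = 1 − (1−0.053)·∏(1−qᵢ) over the active causes.
P(wilting | root rot) = 0.5265*0.952 + 0.95265*0.048 = 0.501228 + 0.045727 = 0.546955
The underwatering-present share is 0.95265*0.048 = 0.045727.
So P(underwatering | wilting, root rot) = 0.045727/0.546955 ≈ 0.084.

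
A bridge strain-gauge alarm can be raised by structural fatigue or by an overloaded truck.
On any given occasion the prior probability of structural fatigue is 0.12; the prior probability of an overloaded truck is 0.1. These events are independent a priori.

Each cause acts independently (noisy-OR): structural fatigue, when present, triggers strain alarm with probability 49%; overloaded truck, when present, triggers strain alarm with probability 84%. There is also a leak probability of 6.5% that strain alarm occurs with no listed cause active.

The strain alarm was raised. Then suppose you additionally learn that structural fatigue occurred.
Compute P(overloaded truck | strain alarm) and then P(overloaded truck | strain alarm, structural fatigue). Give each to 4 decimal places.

Under noisy-OR, P(strain alarm | causes) = 1 − (1−0.065)·∏(1−qᵢ) over the active causes.
P(strain alarm) = 0.065·0.88·0.9 + 0.8504·0.88·0.1 + 0.52315·0.12·0.9 + 0.923704·0.12·0.1 = 0.051480 + 0.074835 + 0.056500 + 0.011084 = 0.193899
Of this, 0.085919 comes from 0.074835 + 0.011084 (the overloaded truck=true cases).
So P(overloaded truck | strain alarm) = 0.085919/0.193899 ≈ 0.4431.

Now condition on the additional information:
By total probability over both values of overloaded truck:
  P(strain alarm | structural fatigue) = 0.52315*0.9 + 0.923704*0.1
        = 0.470835 + 0.092370 = 0.563205
The terms with overloaded truck present sum to 0.092370, so
  P(overloaded truck | strain alarm, structural fatigue) = 0.092370 / 0.563205 ≈ 0.1640
Conditioning on structural fatigue lowers the posterior on overloaded truck: the classic explaining-away effect in a common-effect structure.

P(overloaded truck | strain alarm) ≈ 0.4431; P(overloaded truck | strain alarm, structural fatigue) ≈ 0.1640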